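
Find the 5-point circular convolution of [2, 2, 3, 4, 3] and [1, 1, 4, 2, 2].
Use y[k] = Σ_j u[j]·v[(k-j) mod 5]. y[0] = 2×1 + 2×2 + 3×2 + 4×4 + 3×1 = 31; y[1] = 2×1 + 2×1 + 3×2 + 4×2 + 3×4 = 30; y[2] = 2×4 + 2×1 + 3×1 + 4×2 + 3×2 = 27; y[3] = 2×2 + 2×4 + 3×1 + 4×1 + 3×2 = 25; y[4] = 2×2 + 2×2 + 3×4 + 4×1 + 3×1 = 27. Result: [31, 30, 27, 25, 27]

[31, 30, 27, 25, 27]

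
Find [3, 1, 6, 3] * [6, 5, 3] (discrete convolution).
y[0] = 3×6 = 18; y[1] = 3×5 + 1×6 = 21; y[2] = 3×3 + 1×5 + 6×6 = 50; y[3] = 1×3 + 6×5 + 3×6 = 51; y[4] = 6×3 + 3×5 = 33; y[5] = 3×3 = 9

[18, 21, 50, 51, 33, 9]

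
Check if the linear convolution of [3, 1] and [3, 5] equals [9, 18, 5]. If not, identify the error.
Recompute linear convolution of [3, 1] and [3, 5]: y[0] = 3×3 = 9; y[1] = 3×5 + 1×3 = 18; y[2] = 1×5 = 5 → [9, 18, 5]. Given [9, 18, 5] matches, so answer: Yes

Yes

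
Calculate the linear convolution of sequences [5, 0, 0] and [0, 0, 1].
y[0] = 5×0 = 0; y[1] = 5×0 + 0×0 = 0; y[2] = 5×1 + 0×0 + 0×0 = 5; y[3] = 0×1 + 0×0 = 0; y[4] = 0×1 = 0

[0, 0, 5, 0, 0]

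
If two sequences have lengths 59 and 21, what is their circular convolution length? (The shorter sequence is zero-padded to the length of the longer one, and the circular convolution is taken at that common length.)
Circular convolution (zero-padding the shorter input) has length max(m, n) = max(59, 21) = 59

59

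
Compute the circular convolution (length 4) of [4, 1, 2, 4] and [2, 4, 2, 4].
Use y[k] = Σ_j s[j]·t[(k-j) mod 4]. y[0] = 4×2 + 1×4 + 2×2 + 4×4 = 32; y[1] = 4×4 + 1×2 + 2×4 + 4×2 = 34; y[2] = 4×2 + 1×4 + 2×2 + 4×4 = 32; y[3] = 4×4 + 1×2 + 2×4 + 4×2 = 34. Result: [32, 34, 32, 34]

[32, 34, 32, 34]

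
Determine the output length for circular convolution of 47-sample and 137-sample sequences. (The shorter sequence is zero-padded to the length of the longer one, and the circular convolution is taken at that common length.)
Circular convolution (zero-padding the shorter input) has length max(m, n) = max(47, 137) = 137

137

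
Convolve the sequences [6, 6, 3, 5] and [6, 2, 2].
y[0] = 6×6 = 36; y[1] = 6×2 + 6×6 = 48; y[2] = 6×2 + 6×2 + 3×6 = 42; y[3] = 6×2 + 3×2 + 5×6 = 48; y[4] = 3×2 + 5×2 = 16; y[5] = 5×2 = 10

[36, 48, 42, 48, 16, 10]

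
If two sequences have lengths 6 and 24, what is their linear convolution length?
Linear/full convolution length: m + n - 1 = 6 + 24 - 1 = 29

29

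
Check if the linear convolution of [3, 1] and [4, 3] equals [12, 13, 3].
Recompute linear convolution of [3, 1] and [4, 3]: y[0] = 3×4 = 12; y[1] = 3×3 + 1×4 = 13; y[2] = 1×3 = 3 → [12, 13, 3]. Given [12, 13, 3] matches, so answer: Yes

Yes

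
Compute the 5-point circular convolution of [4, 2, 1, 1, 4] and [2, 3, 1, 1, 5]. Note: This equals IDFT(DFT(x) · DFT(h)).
Either evaluate y[k] = Σ_j x[j]·h[(k-j) mod 5] directly, or use IDFT(DFT(x) · DFT(h)). y[0] = 4×2 + 2×5 + 1×1 + 1×1 + 4×3 = 32; y[1] = 4×3 + 2×2 + 1×5 + 1×1 + 4×1 = 26; y[2] = 4×1 + 2×3 + 1×2 + 1×5 + 4×1 = 21; y[3] = 4×1 + 2×1 + 1×3 + 1×2 + 4×5 = 31; y[4] = 4×5 + 2×1 + 1×1 + 1×3 + 4×2 = 34. Result: [32, 26, 21, 31, 34]

[32, 26, 21, 31, 34]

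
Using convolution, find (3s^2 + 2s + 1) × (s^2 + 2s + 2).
Ascending coefficients: a = [1, 2, 3], b = [2, 2, 1]. c[0] = 1×2 = 2; c[1] = 1×2 + 2×2 = 6; c[2] = 1×1 + 2×2 + 3×2 = 11; c[3] = 2×1 + 3×2 = 8; c[4] = 3×1 = 3. Result coefficients: [2, 6, 11, 8, 3] → 3s^4 + 8s^3 + 11s^2 + 6s + 2

3s^4 + 8s^3 + 11s^2 + 6s + 2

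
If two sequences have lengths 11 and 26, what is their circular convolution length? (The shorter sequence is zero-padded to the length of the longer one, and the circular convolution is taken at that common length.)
Circular convolution (zero-padding the shorter input) has length max(m, n) = max(11, 26) = 26

26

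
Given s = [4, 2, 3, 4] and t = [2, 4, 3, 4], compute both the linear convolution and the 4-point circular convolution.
Linear: y_lin[0] = 4×2 = 8; y_lin[1] = 4×4 + 2×2 = 20; y_lin[2] = 4×3 + 2×4 + 3×2 = 26; y_lin[3] = 4×4 + 2×3 + 3×4 + 4×2 = 42; y_lin[4] = 2×4 + 3×3 + 4×4 = 33; y_lin[5] = 3×4 + 4×3 = 24; y_lin[6] = 4×4 = 16 → [8, 20, 26, 42, 33, 24, 16]. Circular (length 4): y[0] = 4×2 + 2×4 + 3×3 + 4×4 = 41; y[1] = 4×4 + 2×2 + 3×4 + 4×3 = 44; y[2] = 4×3 + 2×4 + 3×2 + 4×4 = 42; y[3] = 4×4 + 2×3 + 3×4 + 4×2 = 42 → [41, 44, 42, 42]

Linear: [8, 20, 26, 42, 33, 24, 16], Circular: [41, 44, 42, 42]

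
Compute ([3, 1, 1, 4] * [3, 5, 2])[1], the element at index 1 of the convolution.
Use y[k] = Σ_i a[i]·b[k-i] at k=1. y[1] = 3×5 + 1×3 = 18

18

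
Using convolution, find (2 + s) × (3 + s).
Ascending coefficients: a = [2, 1], b = [3, 1]. c[0] = 2×3 = 6; c[1] = 2×1 + 1×3 = 5; c[2] = 1×1 = 1. Result coefficients: [6, 5, 1] → 6 + 5s + s^2

6 + 5s + s^2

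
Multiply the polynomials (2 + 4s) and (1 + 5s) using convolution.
Ascending coefficients: a = [2, 4], b = [1, 5]. c[0] = 2×1 = 2; c[1] = 2×5 + 4×1 = 14; c[2] = 4×5 = 20. Result coefficients: [2, 14, 20] → 2 + 14s + 20s^2

2 + 14s + 20s^2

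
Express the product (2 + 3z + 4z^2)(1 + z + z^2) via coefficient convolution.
Ascending coefficients: a = [2, 3, 4], b = [1, 1, 1]. c[0] = 2×1 = 2; c[1] = 2×1 + 3×1 = 5; c[2] = 2×1 + 3×1 + 4×1 = 9; c[3] = 3×1 + 4×1 = 7; c[4] = 4×1 = 4. Result coefficients: [2, 5, 9, 7, 4] → 2 + 5z + 9z^2 + 7z^3 + 4z^4

2 + 5z + 9z^2 + 7z^3 + 4z^4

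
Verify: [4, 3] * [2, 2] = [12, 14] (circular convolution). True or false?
Recompute circular convolution of [4, 3] and [2, 2]: y[0] = 4×2 + 3×2 = 14; y[1] = 4×2 + 3×2 = 14 → [14, 14]. Compare to given [12, 14]: they differ at index 0: given 12, correct 14, so answer: No

No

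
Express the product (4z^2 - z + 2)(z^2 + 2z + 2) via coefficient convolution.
Ascending coefficients: a = [2, -1, 4], b = [2, 2, 1]. c[0] = 2×2 = 4; c[1] = 2×2 + -1×2 = 2; c[2] = 2×1 + -1×2 + 4×2 = 8; c[3] = -1×1 + 4×2 = 7; c[4] = 4×1 = 4. Result coefficients: [4, 2, 8, 7, 4] → 4z^4 + 7z^3 + 8z^2 + 2z + 4

4z^4 + 7z^3 + 8z^2 + 2z + 4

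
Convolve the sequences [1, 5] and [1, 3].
y[0] = 1×1 = 1; y[1] = 1×3 + 5×1 = 8; y[2] = 5×3 = 15

[1, 8, 15]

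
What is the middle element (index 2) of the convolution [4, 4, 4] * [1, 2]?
Use y[k] = Σ_i a[i]·b[k-i] at k=2. y[2] = 4×2 + 4×1 = 12

12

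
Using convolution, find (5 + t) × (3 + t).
Ascending coefficients: a = [5, 1], b = [3, 1]. c[0] = 5×3 = 15; c[1] = 5×1 + 1×3 = 8; c[2] = 1×1 = 1. Result coefficients: [15, 8, 1] → 15 + 8t + t^2

15 + 8t + t^2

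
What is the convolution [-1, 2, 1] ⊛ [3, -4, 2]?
y[0] = -1×3 = -3; y[1] = -1×-4 + 2×3 = 10; y[2] = -1×2 + 2×-4 + 1×3 = -7; y[3] = 2×2 + 1×-4 = 0; y[4] = 1×2 = 2

[-3, 10, -7, 0, 2]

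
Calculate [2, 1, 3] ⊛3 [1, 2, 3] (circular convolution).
Use y[k] = Σ_j u[j]·v[(k-j) mod 3]. y[0] = 2×1 + 1×3 + 3×2 = 11; y[1] = 2×2 + 1×1 + 3×3 = 14; y[2] = 2×3 + 1×2 + 3×1 = 11. Result: [11, 14, 11]

[11, 14, 11]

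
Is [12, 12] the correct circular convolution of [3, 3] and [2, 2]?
Recompute circular convolution of [3, 3] and [2, 2]: y[0] = 3×2 + 3×2 = 12; y[1] = 3×2 + 3×2 = 12 → [12, 12]. Given [12, 12] matches, so answer: Yes

Yes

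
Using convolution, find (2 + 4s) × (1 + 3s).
Ascending coefficients: a = [2, 4], b = [1, 3]. c[0] = 2×1 = 2; c[1] = 2×3 + 4×1 = 10; c[2] = 4×3 = 12. Result coefficients: [2, 10, 12] → 2 + 10s + 12s^2

2 + 10s + 12s^2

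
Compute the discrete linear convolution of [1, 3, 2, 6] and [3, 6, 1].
y[0] = 1×3 = 3; y[1] = 1×6 + 3×3 = 15; y[2] = 1×1 + 3×6 + 2×3 = 25; y[3] = 3×1 + 2×6 + 6×3 = 33; y[4] = 2×1 + 6×6 = 38; y[5] = 6×1 = 6

[3, 15, 25, 33, 38, 6]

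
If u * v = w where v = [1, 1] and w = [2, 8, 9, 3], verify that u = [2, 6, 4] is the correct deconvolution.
Forward-compute [2, 6, 4] * [1, 1]: w[0] = 2×1 = 2; w[1] = 2×1 + 6×1 = 8; w[2] = 6×1 + 4×1 = 10; w[3] = 4×1 = 4 → [2, 8, 10, 4]. Does not match given w = [2, 8, 9, 3].

Not verified. [2, 6, 4] * [1, 1] = [2, 8, 10, 4], which differs from [2, 8, 9, 3] at index 2.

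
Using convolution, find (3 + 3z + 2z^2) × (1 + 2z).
Ascending coefficients: a = [3, 3, 2], b = [1, 2]. c[0] = 3×1 = 3; c[1] = 3×2 + 3×1 = 9; c[2] = 3×2 + 2×1 = 8; c[3] = 2×2 = 4. Result coefficients: [3, 9, 8, 4] → 3 + 9z + 8z^2 + 4z^3

3 + 9z + 8z^2 + 4z^3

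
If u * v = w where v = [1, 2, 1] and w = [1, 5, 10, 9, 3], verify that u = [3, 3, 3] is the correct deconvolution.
Forward-compute [3, 3, 3] * [1, 2, 1]: w[0] = 3×1 = 3; w[1] = 3×2 + 3×1 = 9; w[2] = 3×1 + 3×2 + 3×1 = 12; w[3] = 3×1 + 3×2 = 9; w[4] = 3×1 = 3 → [3, 9, 12, 9, 3]. Does not match given w = [1, 5, 10, 9, 3].

Not verified. [3, 3, 3] * [1, 2, 1] = [3, 9, 12, 9, 3], which differs from [1, 5, 10, 9, 3] at index 0.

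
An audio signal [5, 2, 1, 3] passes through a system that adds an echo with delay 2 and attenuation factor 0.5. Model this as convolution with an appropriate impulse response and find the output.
Direct-path + delayed-attenuated-path model → impulse response h = [1, 0, 0.5] (1 at lag 0, 0.5 at lag 2). Output y[n] = x[n] + 0.5·x[n - 2] (with x[n] = 0 outside 0..3): y[0] = 5 + 0.5×0 = 5; y[1] = 2 + 0.5×0 = 2; y[2] = 1 + 0.5×5 = 3.5; y[3] = 3 + 0.5×2 = 4.0; y[4] = 0 + 0.5×1 = 0.5; y[5] = 0 + 0.5×3 = 1.5. So y = [5, 2, 3.5, 4.0, 0.5, 1.5]

[5, 2, 3.5, 4.0, 0.5, 1.5]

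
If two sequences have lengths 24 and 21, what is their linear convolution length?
Linear/full convolution length: m + n - 1 = 24 + 21 - 1 = 44

44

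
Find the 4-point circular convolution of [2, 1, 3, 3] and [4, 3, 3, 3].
Use y[k] = Σ_j u[j]·v[(k-j) mod 4]. y[0] = 2×4 + 1×3 + 3×3 + 3×3 = 29; y[1] = 2×3 + 1×4 + 3×3 + 3×3 = 28; y[2] = 2×3 + 1×3 + 3×4 + 3×3 = 30; y[3] = 2×3 + 1×3 + 3×3 + 3×4 = 30. Result: [29, 28, 30, 30]

[29, 28, 30, 30]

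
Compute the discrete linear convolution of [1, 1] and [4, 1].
y[0] = 1×4 = 4; y[1] = 1×1 + 1×4 = 5; y[2] = 1×1 = 1

[4, 5, 1]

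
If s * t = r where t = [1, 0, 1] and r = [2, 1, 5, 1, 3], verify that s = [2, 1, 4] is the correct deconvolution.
Forward-compute [2, 1, 4] * [1, 0, 1]: r[0] = 2×1 = 2; r[1] = 2×0 + 1×1 = 1; r[2] = 2×1 + 1×0 + 4×1 = 6; r[3] = 1×1 + 4×0 = 1; r[4] = 4×1 = 4 → [2, 1, 6, 1, 4]. Does not match given r = [2, 1, 5, 1, 3].

Not verified. [2, 1, 4] * [1, 0, 1] = [2, 1, 6, 1, 4], which differs from [2, 1, 5, 1, 3] at index 2.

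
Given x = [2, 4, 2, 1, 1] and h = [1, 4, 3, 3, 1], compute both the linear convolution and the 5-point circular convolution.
Linear: y_lin[0] = 2×1 = 2; y_lin[1] = 2×4 + 4×1 = 12; y_lin[2] = 2×3 + 4×4 + 2×1 = 24; y_lin[3] = 2×3 + 4×3 + 2×4 + 1×1 = 27; y_lin[4] = 2×1 + 4×3 + 2×3 + 1×4 + 1×1 = 25; y_lin[5] = 4×1 + 2×3 + 1×3 + 1×4 = 17; y_lin[6] = 2×1 + 1×3 + 1×3 = 8; y_lin[7] = 1×1 + 1×3 = 4; y_lin[8] = 1×1 = 1 → [2, 12, 24, 27, 25, 17, 8, 4, 1]. Circular (length 5): y[0] = 2×1 + 4×1 + 2×3 + 1×3 + 1×4 = 19; y[1] = 2×4 + 4×1 + 2×1 + 1×3 + 1×3 = 20; y[2] = 2×3 + 4×4 + 2×1 + 1×1 + 1×3 = 28; y[3] = 2×3 + 4×3 + 2×4 + 1×1 + 1×1 = 28; y[4] = 2×1 + 4×3 + 2×3 + 1×4 + 1×1 = 25 → [19, 20, 28, 28, 25]

Linear: [2, 12, 24, 27, 25, 17, 8, 4, 1], Circular: [19, 20, 28, 28, 25]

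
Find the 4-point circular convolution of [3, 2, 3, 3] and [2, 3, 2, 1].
Use y[k] = Σ_j u[j]·v[(k-j) mod 4]. y[0] = 3×2 + 2×1 + 3×2 + 3×3 = 23; y[1] = 3×3 + 2×2 + 3×1 + 3×2 = 22; y[2] = 3×2 + 2×3 + 3×2 + 3×1 = 21; y[3] = 3×1 + 2×2 + 3×3 + 3×2 = 22. Result: [23, 22, 21, 22]

[23, 22, 21, 22]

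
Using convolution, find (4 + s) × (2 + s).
Ascending coefficients: a = [4, 1], b = [2, 1]. c[0] = 4×2 = 8; c[1] = 4×1 + 1×2 = 6; c[2] = 1×1 = 1. Result coefficients: [8, 6, 1] → 8 + 6s + s^2

8 + 6s + s^2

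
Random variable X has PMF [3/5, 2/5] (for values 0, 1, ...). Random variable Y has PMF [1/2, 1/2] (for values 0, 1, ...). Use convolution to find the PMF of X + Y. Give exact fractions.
P(X+Y=k) = Σ_i P(X=i)·P(Y=k-i) — a convolution of [3/5, 2/5] and [1/2, 1/2]. P(X+Y=0) = (3/5)×(1/2) = 3/10; P(X+Y=1) = (3/5)×(1/2) + (2/5)×(1/2) = 3/10 + 1/5 = 1/2; P(X+Y=2) = (2/5)×(1/2) = 1/5. PMF: [3/10, 1/2, 1/5] (sums to 1 ✓)

[3/10, 1/2, 1/5]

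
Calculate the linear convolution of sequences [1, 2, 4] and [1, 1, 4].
y[0] = 1×1 = 1; y[1] = 1×1 + 2×1 = 3; y[2] = 1×4 + 2×1 + 4×1 = 10; y[3] = 2×4 + 4×1 = 12; y[4] = 4×4 = 16

[1, 3, 10, 12, 16]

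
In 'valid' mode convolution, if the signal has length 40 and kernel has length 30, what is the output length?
'Valid' mode counts only positions where the kernel fully overlaps the signal: m - n + 1 = 40 - 30 + 1 = 11

11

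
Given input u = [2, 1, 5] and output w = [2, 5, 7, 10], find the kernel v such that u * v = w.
Output length 4 = len(u) + len(v) - 1 ⇒ len(v) = 2. Solve v forward using v[k] = (w[k] - Σ_{i≥1} u[i]·v[k-i]) / u[0]: v[0] = w[0] / u[0] = 2 / 2 = 1; v[1] = (w[1] - 1×1) / u[0] = (5 - 1×1) / 2 = 2. So v = [1, 2]. Forward-check [2, 1, 5] * [1, 2]: w[0] = 2×1 = 2; w[1] = 2×2 + 1×1 = 5; w[2] = 1×2 + 5×1 = 7; w[3] = 5×2 = 10 → [2, 5, 7, 10] ✓

[1, 2]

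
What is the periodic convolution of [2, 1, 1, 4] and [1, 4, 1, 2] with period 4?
Use y[k] = Σ_j x[j]·h[(k-j) mod 4]. y[0] = 2×1 + 1×2 + 1×1 + 4×4 = 21; y[1] = 2×4 + 1×1 + 1×2 + 4×1 = 15; y[2] = 2×1 + 1×4 + 1×1 + 4×2 = 15; y[3] = 2×2 + 1×1 + 1×4 + 4×1 = 13. Result: [21, 15, 15, 13]

[21, 15, 15, 13]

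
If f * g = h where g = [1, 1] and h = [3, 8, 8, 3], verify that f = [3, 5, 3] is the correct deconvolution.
Forward-compute [3, 5, 3] * [1, 1]: h[0] = 3×1 = 3; h[1] = 3×1 + 5×1 = 8; h[2] = 5×1 + 3×1 = 8; h[3] = 3×1 = 3 → [3, 8, 8, 3]. Matches given h = [3, 8, 8, 3], so verified.

Verified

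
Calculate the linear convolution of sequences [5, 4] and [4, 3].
y[0] = 5×4 = 20; y[1] = 5×3 + 4×4 = 31; y[2] = 4×3 = 12

[20, 31, 12]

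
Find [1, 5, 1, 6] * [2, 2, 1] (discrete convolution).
y[0] = 1×2 = 2; y[1] = 1×2 + 5×2 = 12; y[2] = 1×1 + 5×2 + 1×2 = 13; y[3] = 5×1 + 1×2 + 6×2 = 19; y[4] = 1×1 + 6×2 = 13; y[5] = 6×1 = 6

[2, 12, 13, 19, 13, 6]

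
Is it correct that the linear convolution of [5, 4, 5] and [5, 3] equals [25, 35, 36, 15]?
Recompute linear convolution of [5, 4, 5] and [5, 3]: y[0] = 5×5 = 25; y[1] = 5×3 + 4×5 = 35; y[2] = 4×3 + 5×5 = 37; y[3] = 5×3 = 15 → [25, 35, 37, 15]. Compare to given [25, 35, 36, 15]: they differ at index 2: given 36, correct 37, so answer: No

No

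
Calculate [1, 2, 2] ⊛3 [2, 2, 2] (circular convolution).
Use y[k] = Σ_j a[j]·b[(k-j) mod 3]. y[0] = 1×2 + 2×2 + 2×2 = 10; y[1] = 1×2 + 2×2 + 2×2 = 10; y[2] = 1×2 + 2×2 + 2×2 = 10. Result: [10, 10, 10]

[10, 10, 10]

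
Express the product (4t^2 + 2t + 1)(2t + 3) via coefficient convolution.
Ascending coefficients: a = [1, 2, 4], b = [3, 2]. c[0] = 1×3 = 3; c[1] = 1×2 + 2×3 = 8; c[2] = 2×2 + 4×3 = 16; c[3] = 4×2 = 8. Result coefficients: [3, 8, 16, 8] → 8t^3 + 16t^2 + 8t + 3

8t^3 + 16t^2 + 8t + 3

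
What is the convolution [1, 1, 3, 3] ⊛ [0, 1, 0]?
y[0] = 1×0 = 0; y[1] = 1×1 + 1×0 = 1; y[2] = 1×0 + 1×1 + 3×0 = 1; y[3] = 1×0 + 3×1 + 3×0 = 3; y[4] = 3×0 + 3×1 = 3; y[5] = 3×0 = 0

[0, 1, 1, 3, 3, 0]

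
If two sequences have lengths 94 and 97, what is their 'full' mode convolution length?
Linear/full convolution length: m + n - 1 = 94 + 97 - 1 = 190

190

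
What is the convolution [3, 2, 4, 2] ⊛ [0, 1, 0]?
y[0] = 3×0 = 0; y[1] = 3×1 + 2×0 = 3; y[2] = 3×0 + 2×1 + 4×0 = 2; y[3] = 2×0 + 4×1 + 2×0 = 4; y[4] = 4×0 + 2×1 = 2; y[5] = 2×0 = 0

[0, 3, 2, 4, 2, 0]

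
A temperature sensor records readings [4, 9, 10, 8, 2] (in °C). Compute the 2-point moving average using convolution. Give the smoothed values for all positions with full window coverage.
2-point moving average kernel = [1, 1]. Apply in 'valid' mode (full window coverage): avg[0] = (4 + 9) / 2 = 6.5; avg[1] = (9 + 10) / 2 = 9.5; avg[2] = (10 + 8) / 2 = 9.0; avg[3] = (8 + 2) / 2 = 5.0. Smoothed values: [6.5, 9.5, 9.0, 5.0]

[6.5, 9.5, 9.0, 5.0]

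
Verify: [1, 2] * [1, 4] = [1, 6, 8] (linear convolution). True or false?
Recompute linear convolution of [1, 2] and [1, 4]: y[0] = 1×1 = 1; y[1] = 1×4 + 2×1 = 6; y[2] = 2×4 = 8 → [1, 6, 8]. Given [1, 6, 8] matches, so answer: Yes

Yes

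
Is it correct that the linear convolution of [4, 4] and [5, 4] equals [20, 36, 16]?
Recompute linear convolution of [4, 4] and [5, 4]: y[0] = 4×5 = 20; y[1] = 4×4 + 4×5 = 36; y[2] = 4×4 = 16 → [20, 36, 16]. Given [20, 36, 16] matches, so answer: Yes

Yes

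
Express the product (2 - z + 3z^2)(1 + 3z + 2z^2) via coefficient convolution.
Ascending coefficients: a = [2, -1, 3], b = [1, 3, 2]. c[0] = 2×1 = 2; c[1] = 2×3 + -1×1 = 5; c[2] = 2×2 + -1×3 + 3×1 = 4; c[3] = -1×2 + 3×3 = 7; c[4] = 3×2 = 6. Result coefficients: [2, 5, 4, 7, 6] → 2 + 5z + 4z^2 + 7z^3 + 6z^4

2 + 5z + 4z^2 + 7z^3 + 6z^4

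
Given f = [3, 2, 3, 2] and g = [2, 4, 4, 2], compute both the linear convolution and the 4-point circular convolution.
Linear: y_lin[0] = 3×2 = 6; y_lin[1] = 3×4 + 2×2 = 16; y_lin[2] = 3×4 + 2×4 + 3×2 = 26; y_lin[3] = 3×2 + 2×4 + 3×4 + 2×2 = 30; y_lin[4] = 2×2 + 3×4 + 2×4 = 24; y_lin[5] = 3×2 + 2×4 = 14; y_lin[6] = 2×2 = 4 → [6, 16, 26, 30, 24, 14, 4]. Circular (length 4): y[0] = 3×2 + 2×2 + 3×4 + 2×4 = 30; y[1] = 3×4 + 2×2 + 3×2 + 2×4 = 30; y[2] = 3×4 + 2×4 + 3×2 + 2×2 = 30; y[3] = 3×2 + 2×4 + 3×4 + 2×2 = 30 → [30, 30, 30, 30]

Linear: [6, 16, 26, 30, 24, 14, 4], Circular: [30, 30, 30, 30]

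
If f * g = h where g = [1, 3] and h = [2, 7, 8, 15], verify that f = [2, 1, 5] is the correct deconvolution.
Forward-compute [2, 1, 5] * [1, 3]: h[0] = 2×1 = 2; h[1] = 2×3 + 1×1 = 7; h[2] = 1×3 + 5×1 = 8; h[3] = 5×3 = 15 → [2, 7, 8, 15]. Matches given h = [2, 7, 8, 15], so verified.

Verified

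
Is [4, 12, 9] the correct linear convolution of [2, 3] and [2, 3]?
Recompute linear convolution of [2, 3] and [2, 3]: y[0] = 2×2 = 4; y[1] = 2×3 + 3×2 = 12; y[2] = 3×3 = 9 → [4, 12, 9]. Given [4, 12, 9] matches, so answer: Yes

Yes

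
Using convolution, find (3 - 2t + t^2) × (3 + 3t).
Ascending coefficients: a = [3, -2, 1], b = [3, 3]. c[0] = 3×3 = 9; c[1] = 3×3 + -2×3 = 3; c[2] = -2×3 + 1×3 = -3; c[3] = 1×3 = 3. Result coefficients: [9, 3, -3, 3] → 9 + 3t - 3t^2 + 3t^3

9 + 3t - 3t^2 + 3t^3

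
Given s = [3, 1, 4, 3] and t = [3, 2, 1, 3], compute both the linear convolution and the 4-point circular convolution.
Linear: y_lin[0] = 3×3 = 9; y_lin[1] = 3×2 + 1×3 = 9; y_lin[2] = 3×1 + 1×2 + 4×3 = 17; y_lin[3] = 3×3 + 1×1 + 4×2 + 3×3 = 27; y_lin[4] = 1×3 + 4×1 + 3×2 = 13; y_lin[5] = 4×3 + 3×1 = 15; y_lin[6] = 3×3 = 9 → [9, 9, 17, 27, 13, 15, 9]. Circular (length 4): y[0] = 3×3 + 1×3 + 4×1 + 3×2 = 22; y[1] = 3×2 + 1×3 + 4×3 + 3×1 = 24; y[2] = 3×1 + 1×2 + 4×3 + 3×3 = 26; y[3] = 3×3 + 1×1 + 4×2 + 3×3 = 27 → [22, 24, 26, 27]

Linear: [9, 9, 17, 27, 13, 15, 9], Circular: [22, 24, 26, 27]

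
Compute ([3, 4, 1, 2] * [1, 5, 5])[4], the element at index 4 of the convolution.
Use y[k] = Σ_i a[i]·b[k-i] at k=4. y[4] = 1×5 + 2×5 = 15

15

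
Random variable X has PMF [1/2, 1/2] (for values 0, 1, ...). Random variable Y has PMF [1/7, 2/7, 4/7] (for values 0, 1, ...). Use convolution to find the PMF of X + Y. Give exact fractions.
P(X+Y=k) = Σ_i P(X=i)·P(Y=k-i) — a convolution of [1/2, 1/2] and [1/7, 2/7, 4/7]. P(X+Y=0) = (1/2)×(1/7) = 1/14; P(X+Y=1) = (1/2)×(2/7) + (1/2)×(1/7) = 1/7 + 1/14 = 3/14; P(X+Y=2) = (1/2)×(4/7) + (1/2)×(2/7) = 2/7 + 1/7 = 3/7; P(X+Y=3) = (1/2)×(4/7) = 2/7. PMF: [1/14, 3/14, 3/7, 2/7] (sums to 1 ✓)

[1/14, 3/14, 3/7, 2/7]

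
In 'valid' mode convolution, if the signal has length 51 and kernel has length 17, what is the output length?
'Valid' mode counts only positions where the kernel fully overlaps the signal: m - n + 1 = 51 - 17 + 1 = 35

35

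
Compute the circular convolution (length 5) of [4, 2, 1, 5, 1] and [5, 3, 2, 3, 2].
Use y[k] = Σ_j a[j]·b[(k-j) mod 5]. y[0] = 4×5 + 2×2 + 1×3 + 5×2 + 1×3 = 40; y[1] = 4×3 + 2×5 + 1×2 + 5×3 + 1×2 = 41; y[2] = 4×2 + 2×3 + 1×5 + 5×2 + 1×3 = 32; y[3] = 4×3 + 2×2 + 1×3 + 5×5 + 1×2 = 46; y[4] = 4×2 + 2×3 + 1×2 + 5×3 + 1×5 = 36. Result: [40, 41, 32, 46, 36]

[40, 41, 32, 46, 36]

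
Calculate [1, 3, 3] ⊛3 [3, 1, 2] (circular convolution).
Use y[k] = Σ_j s[j]·t[(k-j) mod 3]. y[0] = 1×3 + 3×2 + 3×1 = 12; y[1] = 1×1 + 3×3 + 3×2 = 16; y[2] = 1×2 + 3×1 + 3×3 = 14. Result: [12, 16, 14]

[12, 16, 14]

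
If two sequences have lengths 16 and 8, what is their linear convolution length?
Linear/full convolution length: m + n - 1 = 16 + 8 - 1 = 23

23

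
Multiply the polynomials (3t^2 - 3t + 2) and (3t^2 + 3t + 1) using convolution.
Ascending coefficients: a = [2, -3, 3], b = [1, 3, 3]. c[0] = 2×1 = 2; c[1] = 2×3 + -3×1 = 3; c[2] = 2×3 + -3×3 + 3×1 = 0; c[3] = -3×3 + 3×3 = 0; c[4] = 3×3 = 9. Result coefficients: [2, 3, 0, 0, 9] → 9t^4 + 3t + 2

9t^4 + 3t + 2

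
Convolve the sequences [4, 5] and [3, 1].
y[0] = 4×3 = 12; y[1] = 4×1 + 5×3 = 19; y[2] = 5×1 = 5

[12, 19, 5]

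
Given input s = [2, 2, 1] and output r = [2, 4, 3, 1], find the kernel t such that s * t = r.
Output length 4 = len(s) + len(t) - 1 ⇒ len(t) = 2. Solve t forward using t[k] = (r[k] - Σ_{i≥1} s[i]·t[k-i]) / s[0]: t[0] = r[0] / s[0] = 2 / 2 = 1; t[1] = (r[1] - 2×1) / s[0] = (4 - 2×1) / 2 = 1. So t = [1, 1]. Forward-check [2, 2, 1] * [1, 1]: r[0] = 2×1 = 2; r[1] = 2×1 + 2×1 = 4; r[2] = 2×1 + 1×1 = 3; r[3] = 1×1 = 1 → [2, 4, 3, 1] ✓

[1, 1]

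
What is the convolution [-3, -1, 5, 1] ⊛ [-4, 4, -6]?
y[0] = -3×-4 = 12; y[1] = -3×4 + -1×-4 = -8; y[2] = -3×-6 + -1×4 + 5×-4 = -6; y[3] = -1×-6 + 5×4 + 1×-4 = 22; y[4] = 5×-6 + 1×4 = -26; y[5] = 1×-6 = -6

[12, -8, -6, 22, -26, -6]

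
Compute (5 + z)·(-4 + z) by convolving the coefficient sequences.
Ascending coefficients: a = [5, 1], b = [-4, 1]. c[0] = 5×-4 = -20; c[1] = 5×1 + 1×-4 = 1; c[2] = 1×1 = 1. Result coefficients: [-20, 1, 1] → -20 + z + z^2

-20 + z + z^2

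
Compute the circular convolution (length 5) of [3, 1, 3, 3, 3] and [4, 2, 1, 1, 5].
Use y[k] = Σ_j s[j]·t[(k-j) mod 5]. y[0] = 3×4 + 1×5 + 3×1 + 3×1 + 3×2 = 29; y[1] = 3×2 + 1×4 + 3×5 + 3×1 + 3×1 = 31; y[2] = 3×1 + 1×2 + 3×4 + 3×5 + 3×1 = 35; y[3] = 3×1 + 1×1 + 3×2 + 3×4 + 3×5 = 37; y[4] = 3×5 + 1×1 + 3×1 + 3×2 + 3×4 = 37. Result: [29, 31, 35, 37, 37]

[29, 31, 35, 37, 37]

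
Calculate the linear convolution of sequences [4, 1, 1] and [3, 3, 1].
y[0] = 4×3 = 12; y[1] = 4×3 + 1×3 = 15; y[2] = 4×1 + 1×3 + 1×3 = 10; y[3] = 1×1 + 1×3 = 4; y[4] = 1×1 = 1

[12, 15, 10, 4, 1]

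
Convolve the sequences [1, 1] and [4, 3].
y[0] = 1×4 = 4; y[1] = 1×3 + 1×4 = 7; y[2] = 1×3 = 3

[4, 7, 3]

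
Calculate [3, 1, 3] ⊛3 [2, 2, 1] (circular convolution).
Use y[k] = Σ_j u[j]·v[(k-j) mod 3]. y[0] = 3×2 + 1×1 + 3×2 = 13; y[1] = 3×2 + 1×2 + 3×1 = 11; y[2] = 3×1 + 1×2 + 3×2 = 11. Result: [13, 11, 11]

[13, 11, 11]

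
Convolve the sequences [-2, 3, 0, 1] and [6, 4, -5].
y[0] = -2×6 = -12; y[1] = -2×4 + 3×6 = 10; y[2] = -2×-5 + 3×4 + 0×6 = 22; y[3] = 3×-5 + 0×4 + 1×6 = -9; y[4] = 0×-5 + 1×4 = 4; y[5] = 1×-5 = -5

[-12, 10, 22, -9, 4, -5]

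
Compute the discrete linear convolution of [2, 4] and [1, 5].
y[0] = 2×1 = 2; y[1] = 2×5 + 4×1 = 14; y[2] = 4×5 = 20

[2, 14, 20]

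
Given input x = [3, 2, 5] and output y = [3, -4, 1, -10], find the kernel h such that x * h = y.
Output length 4 = len(x) + len(h) - 1 ⇒ len(h) = 2. Solve h forward using h[k] = (y[k] - Σ_{i≥1} x[i]·h[k-i]) / x[0]: h[0] = y[0] / x[0] = 3 / 3 = 1; h[1] = (y[1] - 2×1) / x[0] = (-4 - 2×1) / 3 = -2. So h = [1, -2]. Forward-check [3, 2, 5] * [1, -2]: y[0] = 3×1 = 3; y[1] = 3×-2 + 2×1 = -4; y[2] = 2×-2 + 5×1 = 1; y[3] = 5×-2 = -10 → [3, -4, 1, -10] ✓

[1, -2]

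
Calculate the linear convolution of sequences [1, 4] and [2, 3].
y[0] = 1×2 = 2; y[1] = 1×3 + 4×2 = 11; y[2] = 4×3 = 12

[2, 11, 12]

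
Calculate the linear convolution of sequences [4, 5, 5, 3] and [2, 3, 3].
y[0] = 4×2 = 8; y[1] = 4×3 + 5×2 = 22; y[2] = 4×3 + 5×3 + 5×2 = 37; y[3] = 5×3 + 5×3 + 3×2 = 36; y[4] = 5×3 + 3×3 = 24; y[5] = 3×3 = 9

[8, 22, 37, 36, 24, 9]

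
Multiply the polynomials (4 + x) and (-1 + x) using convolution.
Ascending coefficients: a = [4, 1], b = [-1, 1]. c[0] = 4×-1 = -4; c[1] = 4×1 + 1×-1 = 3; c[2] = 1×1 = 1. Result coefficients: [-4, 3, 1] → -4 + 3x + x^2

-4 + 3x + x^2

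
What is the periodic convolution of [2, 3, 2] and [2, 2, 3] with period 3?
Use y[k] = Σ_j s[j]·t[(k-j) mod 3]. y[0] = 2×2 + 3×3 + 2×2 = 17; y[1] = 2×2 + 3×2 + 2×3 = 16; y[2] = 2×3 + 3×2 + 2×2 = 16. Result: [17, 16, 16]

[17, 16, 16]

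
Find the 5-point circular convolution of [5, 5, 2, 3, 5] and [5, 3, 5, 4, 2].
Use y[k] = Σ_j s[j]·t[(k-j) mod 5]. y[0] = 5×5 + 5×2 + 2×4 + 3×5 + 5×3 = 73; y[1] = 5×3 + 5×5 + 2×2 + 3×4 + 5×5 = 81; y[2] = 5×5 + 5×3 + 2×5 + 3×2 + 5×4 = 76; y[3] = 5×4 + 5×5 + 2×3 + 3×5 + 5×2 = 76; y[4] = 5×2 + 5×4 + 2×5 + 3×3 + 5×5 = 74. Result: [73, 81, 76, 76, 74]

[73, 81, 76, 76, 74]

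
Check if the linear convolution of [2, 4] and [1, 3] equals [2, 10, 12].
Recompute linear convolution of [2, 4] and [1, 3]: y[0] = 2×1 = 2; y[1] = 2×3 + 4×1 = 10; y[2] = 4×3 = 12 → [2, 10, 12]. Given [2, 10, 12] matches, so answer: Yes

Yes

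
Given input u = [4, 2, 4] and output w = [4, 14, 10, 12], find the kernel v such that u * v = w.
Output length 4 = len(u) + len(v) - 1 ⇒ len(v) = 2. Solve v forward using v[k] = (w[k] - Σ_{i≥1} u[i]·v[k-i]) / u[0]: v[0] = w[0] / u[0] = 4 / 4 = 1; v[1] = (w[1] - 2×1) / u[0] = (14 - 2×1) / 4 = 3. So v = [1, 3]. Forward-check [4, 2, 4] * [1, 3]: w[0] = 4×1 = 4; w[1] = 4×3 + 2×1 = 14; w[2] = 2×3 + 4×1 = 10; w[3] = 4×3 = 12 → [4, 14, 10, 12] ✓

[1, 3]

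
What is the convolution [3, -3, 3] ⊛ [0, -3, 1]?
y[0] = 3×0 = 0; y[1] = 3×-3 + -3×0 = -9; y[2] = 3×1 + -3×-3 + 3×0 = 12; y[3] = -3×1 + 3×-3 = -12; y[4] = 3×1 = 3

[0, -9, 12, -12, 3]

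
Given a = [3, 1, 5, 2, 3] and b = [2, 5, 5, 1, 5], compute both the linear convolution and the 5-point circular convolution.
Linear: y_lin[0] = 3×2 = 6; y_lin[1] = 3×5 + 1×2 = 17; y_lin[2] = 3×5 + 1×5 + 5×2 = 30; y_lin[3] = 3×1 + 1×5 + 5×5 + 2×2 = 37; y_lin[4] = 3×5 + 1×1 + 5×5 + 2×5 + 3×2 = 57; y_lin[5] = 1×5 + 5×1 + 2×5 + 3×5 = 35; y_lin[6] = 5×5 + 2×1 + 3×5 = 42; y_lin[7] = 2×5 + 3×1 = 13; y_lin[8] = 3×5 = 15 → [6, 17, 30, 37, 57, 35, 42, 13, 15]. Circular (length 5): y[0] = 3×2 + 1×5 + 5×1 + 2×5 + 3×5 = 41; y[1] = 3×5 + 1×2 + 5×5 + 2×1 + 3×5 = 59; y[2] = 3×5 + 1×5 + 5×2 + 2×5 + 3×1 = 43; y[3] = 3×1 + 1×5 + 5×5 + 2×2 + 3×5 = 52; y[4] = 3×5 + 1×1 + 5×5 + 2×5 + 3×2 = 57 → [41, 59, 43, 52, 57]

Linear: [6, 17, 30, 37, 57, 35, 42, 13, 15], Circular: [41, 59, 43, 52, 57]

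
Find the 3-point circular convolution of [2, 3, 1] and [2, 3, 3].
Use y[k] = Σ_j x[j]·h[(k-j) mod 3]. y[0] = 2×2 + 3×3 + 1×3 = 16; y[1] = 2×3 + 3×2 + 1×3 = 15; y[2] = 2×3 + 3×3 + 1×2 = 17. Result: [16, 15, 17]

[16, 15, 17]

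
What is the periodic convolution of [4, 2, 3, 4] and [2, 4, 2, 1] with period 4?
Use y[k] = Σ_j s[j]·t[(k-j) mod 4]. y[0] = 4×2 + 2×1 + 3×2 + 4×4 = 32; y[1] = 4×4 + 2×2 + 3×1 + 4×2 = 31; y[2] = 4×2 + 2×4 + 3×2 + 4×1 = 26; y[3] = 4×1 + 2×2 + 3×4 + 4×2 = 28. Result: [32, 31, 26, 28]

[32, 31, 26, 28]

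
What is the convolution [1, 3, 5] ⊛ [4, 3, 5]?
y[0] = 1×4 = 4; y[1] = 1×3 + 3×4 = 15; y[2] = 1×5 + 3×3 + 5×4 = 34; y[3] = 3×5 + 5×3 = 30; y[4] = 5×5 = 25

[4, 15, 34, 30, 25]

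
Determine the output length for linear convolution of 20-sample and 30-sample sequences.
Linear/full convolution length: m + n - 1 = 20 + 30 - 1 = 49

49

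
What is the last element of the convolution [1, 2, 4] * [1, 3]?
Use y[k] = Σ_i a[i]·b[k-i] at k=3. y[3] = 4×3 = 12

12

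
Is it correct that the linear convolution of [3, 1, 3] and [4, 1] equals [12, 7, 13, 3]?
Recompute linear convolution of [3, 1, 3] and [4, 1]: y[0] = 3×4 = 12; y[1] = 3×1 + 1×4 = 7; y[2] = 1×1 + 3×4 = 13; y[3] = 3×1 = 3 → [12, 7, 13, 3]. Given [12, 7, 13, 3] matches, so answer: Yes

Yes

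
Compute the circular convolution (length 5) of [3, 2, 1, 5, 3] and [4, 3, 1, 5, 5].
Use y[k] = Σ_j x[j]·h[(k-j) mod 5]. y[0] = 3×4 + 2×5 + 1×5 + 5×1 + 3×3 = 41; y[1] = 3×3 + 2×4 + 1×5 + 5×5 + 3×1 = 50; y[2] = 3×1 + 2×3 + 1×4 + 5×5 + 3×5 = 53; y[3] = 3×5 + 2×1 + 1×3 + 5×4 + 3×5 = 55; y[4] = 3×5 + 2×5 + 1×1 + 5×3 + 3×4 = 53. Result: [41, 50, 53, 55, 53]

[41, 50, 53, 55, 53]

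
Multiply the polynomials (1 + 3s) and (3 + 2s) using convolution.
Ascending coefficients: a = [1, 3], b = [3, 2]. c[0] = 1×3 = 3; c[1] = 1×2 + 3×3 = 11; c[2] = 3×2 = 6. Result coefficients: [3, 11, 6] → 3 + 11s + 6s^2

3 + 11s + 6s^2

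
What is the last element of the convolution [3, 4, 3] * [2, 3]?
Use y[k] = Σ_i a[i]·b[k-i] at k=3. y[3] = 3×3 = 9

9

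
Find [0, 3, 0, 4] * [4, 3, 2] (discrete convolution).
y[0] = 0×4 = 0; y[1] = 0×3 + 3×4 = 12; y[2] = 0×2 + 3×3 + 0×4 = 9; y[3] = 3×2 + 0×3 + 4×4 = 22; y[4] = 0×2 + 4×3 = 12; y[5] = 4×2 = 8

[0, 12, 9, 22, 12, 8]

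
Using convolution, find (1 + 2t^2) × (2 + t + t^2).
Ascending coefficients: a = [1, 0, 2], b = [2, 1, 1]. c[0] = 1×2 = 2; c[1] = 1×1 + 0×2 = 1; c[2] = 1×1 + 0×1 + 2×2 = 5; c[3] = 0×1 + 2×1 = 2; c[4] = 2×1 = 2. Result coefficients: [2, 1, 5, 2, 2] → 2 + t + 5t^2 + 2t^3 + 2t^4

2 + t + 5t^2 + 2t^3 + 2t^4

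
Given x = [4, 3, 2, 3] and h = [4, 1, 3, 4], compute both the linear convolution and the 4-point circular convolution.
Linear: y_lin[0] = 4×4 = 16; y_lin[1] = 4×1 + 3×4 = 16; y_lin[2] = 4×3 + 3×1 + 2×4 = 23; y_lin[3] = 4×4 + 3×3 + 2×1 + 3×4 = 39; y_lin[4] = 3×4 + 2×3 + 3×1 = 21; y_lin[5] = 2×4 + 3×3 = 17; y_lin[6] = 3×4 = 12 → [16, 16, 23, 39, 21, 17, 12]. Circular (length 4): y[0] = 4×4 + 3×4 + 2×3 + 3×1 = 37; y[1] = 4×1 + 3×4 + 2×4 + 3×3 = 33; y[2] = 4×3 + 3×1 + 2×4 + 3×4 = 35; y[3] = 4×4 + 3×3 + 2×1 + 3×4 = 39 → [37, 33, 35, 39]

Linear: [16, 16, 23, 39, 21, 17, 12], Circular: [37, 33, 35, 39]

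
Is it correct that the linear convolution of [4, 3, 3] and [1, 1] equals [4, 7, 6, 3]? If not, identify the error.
Recompute linear convolution of [4, 3, 3] and [1, 1]: y[0] = 4×1 = 4; y[1] = 4×1 + 3×1 = 7; y[2] = 3×1 + 3×1 = 6; y[3] = 3×1 = 3 → [4, 7, 6, 3]. Given [4, 7, 6, 3] matches, so answer: Yes

Yes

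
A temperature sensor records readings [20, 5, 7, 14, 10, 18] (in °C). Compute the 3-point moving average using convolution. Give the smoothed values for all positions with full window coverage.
3-point moving average kernel = [1, 1, 1]. Apply in 'valid' mode (full window coverage): avg[0] = (20 + 5 + 7) / 3 = 10.67; avg[1] = (5 + 7 + 14) / 3 = 8.67; avg[2] = (7 + 14 + 10) / 3 = 10.33; avg[3] = (14 + 10 + 18) / 3 = 14.0. Smoothed values: [10.67, 8.67, 10.33, 14.0]

[10.67, 8.67, 10.33, 14.0]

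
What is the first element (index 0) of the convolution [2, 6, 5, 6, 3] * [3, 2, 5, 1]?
Use y[k] = Σ_i a[i]·b[k-i] at k=0. y[0] = 2×3 = 6

6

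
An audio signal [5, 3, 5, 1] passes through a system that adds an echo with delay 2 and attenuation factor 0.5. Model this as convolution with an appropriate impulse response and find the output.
Direct-path + delayed-attenuated-path model → impulse response h = [1, 0, 0.5] (1 at lag 0, 0.5 at lag 2). Output y[n] = x[n] + 0.5·x[n - 2] (with x[n] = 0 outside 0..3): y[0] = 5 + 0.5×0 = 5; y[1] = 3 + 0.5×0 = 3; y[2] = 5 + 0.5×5 = 7.5; y[3] = 1 + 0.5×3 = 2.5; y[4] = 0 + 0.5×5 = 2.5; y[5] = 0 + 0.5×1 = 0.5. So y = [5, 3, 7.5, 2.5, 2.5, 0.5]

[5, 3, 7.5, 2.5, 2.5, 0.5]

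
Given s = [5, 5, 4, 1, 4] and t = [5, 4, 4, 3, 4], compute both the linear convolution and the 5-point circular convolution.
Linear: y_lin[0] = 5×5 = 25; y_lin[1] = 5×4 + 5×5 = 45; y_lin[2] = 5×4 + 5×4 + 4×5 = 60; y_lin[3] = 5×3 + 5×4 + 4×4 + 1×5 = 56; y_lin[4] = 5×4 + 5×3 + 4×4 + 1×4 + 4×5 = 75; y_lin[5] = 5×4 + 4×3 + 1×4 + 4×4 = 52; y_lin[6] = 4×4 + 1×3 + 4×4 = 35; y_lin[7] = 1×4 + 4×3 = 16; y_lin[8] = 4×4 = 16 → [25, 45, 60, 56, 75, 52, 35, 16, 16]. Circular (length 5): y[0] = 5×5 + 5×4 + 4×3 + 1×4 + 4×4 = 77; y[1] = 5×4 + 5×5 + 4×4 + 1×3 + 4×4 = 80; y[2] = 5×4 + 5×4 + 4×5 + 1×4 + 4×3 = 76; y[3] = 5×3 + 5×4 + 4×4 + 1×5 + 4×4 = 72; y[4] = 5×4 + 5×3 + 4×4 + 1×4 + 4×5 = 75 → [77, 80, 76, 72, 75]

Linear: [25, 45, 60, 56, 75, 52, 35, 16, 16], Circular: [77, 80, 76, 72, 75]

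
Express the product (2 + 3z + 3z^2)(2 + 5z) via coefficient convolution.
Ascending coefficients: a = [2, 3, 3], b = [2, 5]. c[0] = 2×2 = 4; c[1] = 2×5 + 3×2 = 16; c[2] = 3×5 + 3×2 = 21; c[3] = 3×5 = 15. Result coefficients: [4, 16, 21, 15] → 4 + 16z + 21z^2 + 15z^3

4 + 16z + 21z^2 + 15z^3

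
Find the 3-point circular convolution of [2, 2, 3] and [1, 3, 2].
Use y[k] = Σ_j u[j]·v[(k-j) mod 3]. y[0] = 2×1 + 2×2 + 3×3 = 15; y[1] = 2×3 + 2×1 + 3×2 = 14; y[2] = 2×2 + 2×3 + 3×1 = 13. Result: [15, 14, 13]

[15, 14, 13]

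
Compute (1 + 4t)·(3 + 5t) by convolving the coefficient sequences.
Ascending coefficients: a = [1, 4], b = [3, 5]. c[0] = 1×3 = 3; c[1] = 1×5 + 4×3 = 17; c[2] = 4×5 = 20. Result coefficients: [3, 17, 20] → 3 + 17t + 20t^2

3 + 17t + 20t^2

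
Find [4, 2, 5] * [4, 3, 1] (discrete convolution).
y[0] = 4×4 = 16; y[1] = 4×3 + 2×4 = 20; y[2] = 4×1 + 2×3 + 5×4 = 30; y[3] = 2×1 + 5×3 = 17; y[4] = 5×1 = 5

[16, 20, 30, 17, 5]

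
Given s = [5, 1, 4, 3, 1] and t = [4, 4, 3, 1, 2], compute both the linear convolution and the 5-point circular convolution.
Linear: y_lin[0] = 5×4 = 20; y_lin[1] = 5×4 + 1×4 = 24; y_lin[2] = 5×3 + 1×4 + 4×4 = 35; y_lin[3] = 5×1 + 1×3 + 4×4 + 3×4 = 36; y_lin[4] = 5×2 + 1×1 + 4×3 + 3×4 + 1×4 = 39; y_lin[5] = 1×2 + 4×1 + 3×3 + 1×4 = 19; y_lin[6] = 4×2 + 3×1 + 1×3 = 14; y_lin[7] = 3×2 + 1×1 = 7; y_lin[8] = 1×2 = 2 → [20, 24, 35, 36, 39, 19, 14, 7, 2]. Circular (length 5): y[0] = 5×4 + 1×2 + 4×1 + 3×3 + 1×4 = 39; y[1] = 5×4 + 1×4 + 4×2 + 3×1 + 1×3 = 38; y[2] = 5×3 + 1×4 + 4×4 + 3×2 + 1×1 = 42; y[3] = 5×1 + 1×3 + 4×4 + 3×4 + 1×2 = 38; y[4] = 5×2 + 1×1 + 4×3 + 3×4 + 1×4 = 39 → [39, 38, 42, 38, 39]

Linear: [20, 24, 35, 36, 39, 19, 14, 7, 2], Circular: [39, 38, 42, 38, 39]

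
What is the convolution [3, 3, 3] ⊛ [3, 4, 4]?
y[0] = 3×3 = 9; y[1] = 3×4 + 3×3 = 21; y[2] = 3×4 + 3×4 + 3×3 = 33; y[3] = 3×4 + 3×4 = 24; y[4] = 3×4 = 12

[9, 21, 33, 24, 12]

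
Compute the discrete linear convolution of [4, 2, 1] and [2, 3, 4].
y[0] = 4×2 = 8; y[1] = 4×3 + 2×2 = 16; y[2] = 4×4 + 2×3 + 1×2 = 24; y[3] = 2×4 + 1×3 = 11; y[4] = 1×4 = 4

[8, 16, 24, 11, 4]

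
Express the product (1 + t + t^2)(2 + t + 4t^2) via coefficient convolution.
Ascending coefficients: a = [1, 1, 1], b = [2, 1, 4]. c[0] = 1×2 = 2; c[1] = 1×1 + 1×2 = 3; c[2] = 1×4 + 1×1 + 1×2 = 7; c[3] = 1×4 + 1×1 = 5; c[4] = 1×4 = 4. Result coefficients: [2, 3, 7, 5, 4] → 2 + 3t + 7t^2 + 5t^3 + 4t^4

2 + 3t + 7t^2 + 5t^3 + 4t^4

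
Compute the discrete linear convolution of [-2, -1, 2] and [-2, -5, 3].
y[0] = -2×-2 = 4; y[1] = -2×-5 + -1×-2 = 12; y[2] = -2×3 + -1×-5 + 2×-2 = -5; y[3] = -1×3 + 2×-5 = -13; y[4] = 2×3 = 6

[4, 12, -5, -13, 6]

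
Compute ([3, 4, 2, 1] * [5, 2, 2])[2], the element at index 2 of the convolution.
Use y[k] = Σ_i a[i]·b[k-i] at k=2. y[2] = 3×2 + 4×2 + 2×5 = 24

24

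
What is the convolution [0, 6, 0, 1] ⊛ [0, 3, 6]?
y[0] = 0×0 = 0; y[1] = 0×3 + 6×0 = 0; y[2] = 0×6 + 6×3 + 0×0 = 18; y[3] = 6×6 + 0×3 + 1×0 = 36; y[4] = 0×6 + 1×3 = 3; y[5] = 1×6 = 6

[0, 0, 18, 36, 3, 6]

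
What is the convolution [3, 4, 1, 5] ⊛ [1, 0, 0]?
y[0] = 3×1 = 3; y[1] = 3×0 + 4×1 = 4; y[2] = 3×0 + 4×0 + 1×1 = 1; y[3] = 4×0 + 1×0 + 5×1 = 5; y[4] = 1×0 + 5×0 = 0; y[5] = 5×0 = 0

[3, 4, 1, 5, 0, 0]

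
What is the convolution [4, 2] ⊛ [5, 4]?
y[0] = 4×5 = 20; y[1] = 4×4 + 2×5 = 26; y[2] = 2×4 = 8

[20, 26, 8]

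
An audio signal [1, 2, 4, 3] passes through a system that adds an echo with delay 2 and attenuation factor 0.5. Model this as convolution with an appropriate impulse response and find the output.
Direct-path + delayed-attenuated-path model → impulse response h = [1, 0, 0.5] (1 at lag 0, 0.5 at lag 2). Output y[n] = x[n] + 0.5·x[n - 2] (with x[n] = 0 outside 0..3): y[0] = 1 + 0.5×0 = 1; y[1] = 2 + 0.5×0 = 2; y[2] = 4 + 0.5×1 = 4.5; y[3] = 3 + 0.5×2 = 4.0; y[4] = 0 + 0.5×4 = 2.0; y[5] = 0 + 0.5×3 = 1.5. So y = [1, 2, 4.5, 4.0, 2.0, 1.5]

[1, 2, 4.5, 4.0, 2.0, 1.5]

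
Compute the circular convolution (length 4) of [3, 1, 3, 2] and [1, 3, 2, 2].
Use y[k] = Σ_j u[j]·v[(k-j) mod 4]. y[0] = 3×1 + 1×2 + 3×2 + 2×3 = 17; y[1] = 3×3 + 1×1 + 3×2 + 2×2 = 20; y[2] = 3×2 + 1×3 + 3×1 + 2×2 = 16; y[3] = 3×2 + 1×2 + 3×3 + 2×1 = 19. Result: [17, 20, 16, 19]

[17, 20, 16, 19]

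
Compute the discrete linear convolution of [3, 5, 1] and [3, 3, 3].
y[0] = 3×3 = 9; y[1] = 3×3 + 5×3 = 24; y[2] = 3×3 + 5×3 + 1×3 = 27; y[3] = 5×3 + 1×3 = 18; y[4] = 1×3 = 3

[9, 24, 27, 18, 3]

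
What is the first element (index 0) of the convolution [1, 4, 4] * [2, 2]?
Use y[k] = Σ_i a[i]·b[k-i] at k=0. y[0] = 1×2 = 2

2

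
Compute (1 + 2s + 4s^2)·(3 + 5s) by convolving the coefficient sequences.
Ascending coefficients: a = [1, 2, 4], b = [3, 5]. c[0] = 1×3 = 3; c[1] = 1×5 + 2×3 = 11; c[2] = 2×5 + 4×3 = 22; c[3] = 4×5 = 20. Result coefficients: [3, 11, 22, 20] → 3 + 11s + 22s^2 + 20s^3

3 + 11s + 22s^2 + 20s^3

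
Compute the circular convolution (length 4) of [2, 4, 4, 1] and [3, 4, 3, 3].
Use y[k] = Σ_j x[j]·h[(k-j) mod 4]. y[0] = 2×3 + 4×3 + 4×3 + 1×4 = 34; y[1] = 2×4 + 4×3 + 4×3 + 1×3 = 35; y[2] = 2×3 + 4×4 + 4×3 + 1×3 = 37; y[3] = 2×3 + 4×3 + 4×4 + 1×3 = 37. Result: [34, 35, 37, 37]

[34, 35, 37, 37]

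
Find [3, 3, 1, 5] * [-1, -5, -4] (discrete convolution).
y[0] = 3×-1 = -3; y[1] = 3×-5 + 3×-1 = -18; y[2] = 3×-4 + 3×-5 + 1×-1 = -28; y[3] = 3×-4 + 1×-5 + 5×-1 = -22; y[4] = 1×-4 + 5×-5 = -29; y[5] = 5×-4 = -20

[-3, -18, -28, -22, -29, -20]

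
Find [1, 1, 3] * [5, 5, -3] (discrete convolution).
y[0] = 1×5 = 5; y[1] = 1×5 + 1×5 = 10; y[2] = 1×-3 + 1×5 + 3×5 = 17; y[3] = 1×-3 + 3×5 = 12; y[4] = 3×-3 = -9

[5, 10, 17, 12, -9]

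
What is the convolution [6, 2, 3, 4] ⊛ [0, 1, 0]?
y[0] = 6×0 = 0; y[1] = 6×1 + 2×0 = 6; y[2] = 6×0 + 2×1 + 3×0 = 2; y[3] = 2×0 + 3×1 + 4×0 = 3; y[4] = 3×0 + 4×1 = 4; y[5] = 4×0 = 0

[0, 6, 2, 3, 4, 0]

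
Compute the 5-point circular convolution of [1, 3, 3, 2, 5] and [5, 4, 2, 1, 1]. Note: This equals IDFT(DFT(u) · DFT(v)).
Either evaluate y[k] = Σ_j u[j]·v[(k-j) mod 5] directly, or use IDFT(DFT(u) · DFT(v)). y[0] = 1×5 + 3×1 + 3×1 + 2×2 + 5×4 = 35; y[1] = 1×4 + 3×5 + 3×1 + 2×1 + 5×2 = 34; y[2] = 1×2 + 3×4 + 3×5 + 2×1 + 5×1 = 36; y[3] = 1×1 + 3×2 + 3×4 + 2×5 + 5×1 = 34; y[4] = 1×1 + 3×1 + 3×2 + 2×4 + 5×5 = 43. Result: [35, 34, 36, 34, 43]

[35, 34, 36, 34, 43]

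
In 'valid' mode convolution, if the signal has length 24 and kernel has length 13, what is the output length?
'Valid' mode counts only positions where the kernel fully overlaps the signal: m - n + 1 = 24 - 13 + 1 = 12

12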